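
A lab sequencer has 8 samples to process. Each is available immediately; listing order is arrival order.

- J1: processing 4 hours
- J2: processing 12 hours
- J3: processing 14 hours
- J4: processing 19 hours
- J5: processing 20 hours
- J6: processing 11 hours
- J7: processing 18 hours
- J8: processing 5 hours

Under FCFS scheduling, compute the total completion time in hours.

FIFO (arrival order): J1 J2 J3 J4 J5 J6 J7 J8.
J1: 0→4
J2: 4→16
J3: 16→30
J4: 30→49
J5: 49→69
J6: 69→80
J7: 80→98
J8: 98→103
Sum = 4+16+30+49+69+80+98+103 = 449.

449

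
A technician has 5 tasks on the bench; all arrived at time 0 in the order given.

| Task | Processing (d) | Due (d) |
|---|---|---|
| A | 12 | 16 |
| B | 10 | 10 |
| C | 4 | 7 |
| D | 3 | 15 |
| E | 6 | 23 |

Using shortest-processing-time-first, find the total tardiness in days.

32

SPT (increasing processing time): D C E B A.
D: 0→3, due 15, tardiness 0
C: 3→7, due 7, tardiness 0
E: 7→13, due 23, tardiness 0
B: 13→23, due 10, tardiness 13
A: 23→35, due 16, tardiness 19
Sum = 0+0+0+13+19 = 32.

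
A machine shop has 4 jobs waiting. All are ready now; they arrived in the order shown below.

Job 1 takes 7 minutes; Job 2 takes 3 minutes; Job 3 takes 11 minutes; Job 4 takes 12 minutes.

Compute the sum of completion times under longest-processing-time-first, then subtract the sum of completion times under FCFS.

LPT (decreasing processing time): Job 4 Job 3 Job 1 Job 2.
Job 4: 0→12
Job 3: 12→23
Job 1: 23→30
Job 2: 30→33
Sum = 12+23+30+33 = 98.
FIFO (arrival order): Job 1 Job 2 Job 3 Job 4.
Job 1: 0→7
Job 2: 7→10
Job 3: 10→21
Job 4: 21→33
Sum = 7+10+21+33 = 71.
Difference = 98 − 71 = 27.

27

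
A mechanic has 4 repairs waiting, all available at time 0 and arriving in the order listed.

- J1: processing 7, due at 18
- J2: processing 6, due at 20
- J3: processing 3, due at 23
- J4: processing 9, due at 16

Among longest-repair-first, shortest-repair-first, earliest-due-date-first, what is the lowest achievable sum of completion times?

53

LPT (decreasing processing time): J4 J1 J2 J3.
J4: 0→9
J1: 9→16
J2: 16→22
J3: 22→25
Sum = 9+16+22+25 = 72.
SPT (increasing processing time): J3 J2 J1 J4.
J3: 0→3
J2: 3→9
J1: 9→16
J4: 16→25
Sum = 3+9+16+25 = 53.
EDD (increasing due date): J4 J1 J2 J3.
J4: 0→9
J1: 9→16
J2: 16→22
J3: 22→25
Sum = 9+16+22+25 = 72.
LPT 72, SPT 53, EDD 72 → minimum 53.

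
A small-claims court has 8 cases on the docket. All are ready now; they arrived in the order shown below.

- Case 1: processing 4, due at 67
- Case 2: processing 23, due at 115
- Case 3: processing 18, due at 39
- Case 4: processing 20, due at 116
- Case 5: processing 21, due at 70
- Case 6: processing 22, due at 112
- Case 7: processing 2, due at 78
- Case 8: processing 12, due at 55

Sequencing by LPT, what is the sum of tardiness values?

LPT (decreasing processing time): Case 2 Case 6 Case 5 Case 4 Case 3 Case 8 Case 1 Case 7.
Case 2: 0→23, due 115, tardiness 0
Case 6: 23→45, due 112, tardiness 0
Case 5: 45→66, due 70, tardiness 0
Case 4: 66→86, due 116, tardiness 0
Case 3: 86→104, due 39, tardiness 65
Case 8: 104→116, due 55, tardiness 61
Case 1: 116→120, due 67, tardiness 53
Case 7: 120→122, due 78, tardiness 44
Sum = 0+0+0+0+65+61+53+44 = 223.

223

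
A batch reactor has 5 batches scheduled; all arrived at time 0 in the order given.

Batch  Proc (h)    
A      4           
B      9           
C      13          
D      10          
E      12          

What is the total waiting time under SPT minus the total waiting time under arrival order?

SPT (increasing processing time): A B D E C.
A: waits 0, runs 0→4
B: waits 4, runs 4→13
D: waits 13, runs 13→23
E: waits 23, runs 23→35
C: waits 35, runs 35→48
Sum = 0+4+13+23+35 = 75.
FIFO (arrival order): A B C D E.
A: waits 0, runs 0→4
B: waits 4, runs 4→13
C: waits 13, runs 13→26
D: waits 26, runs 26→36
E: waits 36, runs 36→48
Sum = 0+4+13+26+36 = 79.
Difference = 75 − 79 = -4.

-4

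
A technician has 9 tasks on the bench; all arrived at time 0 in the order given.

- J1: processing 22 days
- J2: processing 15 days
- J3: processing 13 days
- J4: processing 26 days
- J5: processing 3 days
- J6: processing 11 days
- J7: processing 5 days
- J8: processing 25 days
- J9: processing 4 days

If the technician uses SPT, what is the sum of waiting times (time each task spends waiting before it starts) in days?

SPT (increasing processing time): J5 J9 J7 J6 J3 J2 J1 J8 J4.
J5: waits 0, runs 0→3
J9: waits 3, runs 3→7
J7: waits 7, runs 7→12
J6: waits 12, runs 12→23
J3: waits 23, runs 23→36
J2: waits 36, runs 36→51
J1: waits 51, runs 51→73
J8: waits 73, runs 73→98
J4: waits 98, runs 98→124
Sum = 0+3+7+12+23+36+51+73+98 = 303.

303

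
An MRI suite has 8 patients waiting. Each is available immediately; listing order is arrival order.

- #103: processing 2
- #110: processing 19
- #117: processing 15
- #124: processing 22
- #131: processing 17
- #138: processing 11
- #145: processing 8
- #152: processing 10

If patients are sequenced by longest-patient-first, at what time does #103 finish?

104

LPT (decreasing processing time): #124 #110 #131 #117 #138 #152 #145 #103.
#124: 0→22
#110: 22→41
#131: 41→58
#117: 58→73
#138: 73→84
#152: 84→94
#145: 94→102
#103: 102→104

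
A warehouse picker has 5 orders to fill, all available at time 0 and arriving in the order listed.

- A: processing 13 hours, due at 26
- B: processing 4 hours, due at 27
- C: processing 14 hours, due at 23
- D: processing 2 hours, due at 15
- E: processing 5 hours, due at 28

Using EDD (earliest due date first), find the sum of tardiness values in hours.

EDD (increasing due date): D C A B E.
D: 0→2, due 15, tardiness 0
C: 2→16, due 23, tardiness 0
A: 16→29, due 26, tardiness 3
B: 29→33, due 27, tardiness 6
E: 33→38, due 28, tardiness 10
Sum = 0+0+3+6+10 = 19.

19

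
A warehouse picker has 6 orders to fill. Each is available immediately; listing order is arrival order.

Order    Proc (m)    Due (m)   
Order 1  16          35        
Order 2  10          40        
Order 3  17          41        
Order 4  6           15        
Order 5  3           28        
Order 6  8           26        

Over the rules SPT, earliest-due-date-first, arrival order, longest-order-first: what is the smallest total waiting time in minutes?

99

SPT (increasing processing time): Order 5 Order 4 Order 6 Order 2 Order 1 Order 3.
Order 5: waits 0, runs 0→3
Order 4: waits 3, runs 3→9
Order 6: waits 9, runs 9→17
Order 2: waits 17, runs 17→27
Order 1: waits 27, runs 27→43
Order 3: waits 43, runs 43→60
Sum = 0+3+9+17+27+43 = 99.
EDD (increasing due date): Order 4 Order 6 Order 5 Order 1 Order 2 Order 3.
Order 4: waits 0, runs 0→6
Order 6: waits 6, runs 6→14
Order 5: waits 14, runs 14→17
Order 1: waits 17, runs 17→33
Order 2: waits 33, runs 33→43
Order 3: waits 43, runs 43→60
Sum = 0+6+14+17+33+43 = 113.
FIFO (arrival order): Order 1 Order 2 Order 3 Order 4 Order 5 Order 6.
Order 1: waits 0, runs 0→16
Order 2: waits 16, runs 16→26
Order 3: waits 26, runs 26→43
Order 4: waits 43, runs 43→49
Order 5: waits 49, runs 49→52
Order 6: waits 52, runs 52→60
Sum = 0+16+26+43+49+52 = 186.
LPT (decreasing processing time): Order 3 Order 1 Order 2 Order 6 Order 4 Order 5.
Order 3: waits 0, runs 0→17
Order 1: waits 17, runs 17→33
Order 2: waits 33, runs 33→43
Order 6: waits 43, runs 43→51
Order 4: waits 51, runs 51→57
Order 5: waits 57, runs 57→60
Sum = 0+17+33+43+51+57 = 201.
SPT 99, EDD 113, FIFO 186, LPT 201 → minimum 99.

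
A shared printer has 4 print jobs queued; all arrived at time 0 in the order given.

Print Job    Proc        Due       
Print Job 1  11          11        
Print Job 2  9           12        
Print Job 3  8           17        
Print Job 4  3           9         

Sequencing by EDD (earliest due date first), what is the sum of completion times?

71

EDD (increasing due date): Print Job 4 Print Job 1 Print Job 2 Print Job 3.
Print Job 4: 0→3
Print Job 1: 3→14
Print Job 2: 14→23
Print Job 3: 23→31
Sum = 3+14+23+31 = 71.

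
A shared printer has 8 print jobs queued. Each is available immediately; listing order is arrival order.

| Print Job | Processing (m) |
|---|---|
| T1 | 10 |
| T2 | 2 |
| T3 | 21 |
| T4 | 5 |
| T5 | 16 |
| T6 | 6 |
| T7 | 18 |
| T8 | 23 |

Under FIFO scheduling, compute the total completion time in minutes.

FIFO (arrival order): T1 T2 T3 T4 T5 T6 T7 T8.
T1: 0→10
T2: 10→12
T3: 12→33
T4: 33→38
T5: 38→54
T6: 54→60
T7: 60→78
T8: 78→101
Sum = 10+12+33+38+54+60+78+101 = 386.

386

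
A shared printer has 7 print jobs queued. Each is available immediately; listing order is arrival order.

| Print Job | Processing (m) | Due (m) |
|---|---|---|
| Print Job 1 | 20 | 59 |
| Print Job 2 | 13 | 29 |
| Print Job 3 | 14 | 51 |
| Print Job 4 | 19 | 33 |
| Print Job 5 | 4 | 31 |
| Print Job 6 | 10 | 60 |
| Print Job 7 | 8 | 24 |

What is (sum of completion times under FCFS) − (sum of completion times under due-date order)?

FIFO (arrival order): Print Job 1 Print Job 2 Print Job 3 Print Job 4 Print Job 5 Print Job 6 Print Job 7.
Print Job 1: 0→20
Print Job 2: 20→33
Print Job 3: 33→47
Print Job 4: 47→66
Print Job 5: 66→70
Print Job 6: 70→80
Print Job 7: 80→88
Sum = 20+33+47+66+70+80+88 = 404.
EDD (increasing due date): Print Job 7 Print Job 2 Print Job 5 Print Job 4 Print Job 3 Print Job 1 Print Job 6.
Print Job 7: 0→8
Print Job 2: 8→21
Print Job 5: 21→25
Print Job 4: 25→44
Print Job 3: 44→58
Print Job 1: 58→78
Print Job 6: 78→88
Sum = 8+21+25+44+58+78+88 = 322.
Difference = 404 − 322 = 82.

82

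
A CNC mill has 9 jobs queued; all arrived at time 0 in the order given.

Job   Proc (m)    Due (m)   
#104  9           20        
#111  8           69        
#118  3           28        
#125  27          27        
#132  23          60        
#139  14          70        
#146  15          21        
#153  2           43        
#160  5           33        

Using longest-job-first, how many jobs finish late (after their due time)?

7

LPT (decreasing processing time): #125 #132 #146 #139 #104 #111 #160 #118 #153.
#125: 0→27, due 27, tardiness 0
#132: 27→50, due 60, tardiness 0
#146: 50→65, due 21, tardiness 44
#139: 65→79, due 70, tardiness 9
#104: 79→88, due 20, tardiness 68
#111: 88→96, due 69, tardiness 27
#160: 96→101, due 33, tardiness 68
#118: 101→104, due 28, tardiness 76
#153: 104→106, due 43, tardiness 63
Late jobs: 7.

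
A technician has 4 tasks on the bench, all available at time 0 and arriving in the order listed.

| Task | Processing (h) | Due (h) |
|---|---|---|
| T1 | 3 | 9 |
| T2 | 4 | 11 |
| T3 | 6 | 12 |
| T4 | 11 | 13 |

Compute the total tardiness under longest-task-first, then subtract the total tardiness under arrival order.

LPT (decreasing processing time): T4 T3 T2 T1.
T4: 0→11, due 13, tardiness 0
T3: 11→17, due 12, tardiness 5
T2: 17→21, due 11, tardiness 10
T1: 21→24, due 9, tardiness 15
Sum = 0+5+10+15 = 30.
FIFO (arrival order): T1 T2 T3 T4.
T1: 0→3, due 9, tardiness 0
T2: 3→7, due 11, tardiness 0
T3: 7→13, due 12, tardiness 1
T4: 13→24, due 13, tardiness 11
Sum = 0+0+1+11 = 12.
Difference = 30 − 12 = 18.

18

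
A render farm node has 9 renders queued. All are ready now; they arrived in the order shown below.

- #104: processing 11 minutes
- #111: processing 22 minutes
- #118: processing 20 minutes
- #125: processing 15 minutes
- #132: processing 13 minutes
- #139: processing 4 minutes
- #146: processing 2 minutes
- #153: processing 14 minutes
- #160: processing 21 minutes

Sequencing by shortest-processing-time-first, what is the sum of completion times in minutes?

459

SPT (increasing processing time): #146 #139 #104 #132 #153 #125 #118 #160 #111.
#146: 0→2
#139: 2→6
#104: 6→17
#132: 17→30
#153: 30→44
#125: 44→59
#118: 59→79
#160: 79→100
#111: 100→122
Sum = 2+6+17+30+44+59+79+100+122 = 459.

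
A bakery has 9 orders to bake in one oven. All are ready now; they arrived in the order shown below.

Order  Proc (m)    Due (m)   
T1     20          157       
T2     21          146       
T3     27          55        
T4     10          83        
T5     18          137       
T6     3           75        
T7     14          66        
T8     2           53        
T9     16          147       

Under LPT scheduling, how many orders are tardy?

4

LPT (decreasing processing time): T3 T2 T1 T5 T9 T7 T4 T6 T8.
T3: 0→27, due 55, tardiness 0
T2: 27→48, due 146, tardiness 0
T1: 48→68, due 157, tardiness 0
T5: 68→86, due 137, tardiness 0
T9: 86→102, due 147, tardiness 0
T7: 102→116, due 66, tardiness 50
T4: 116→126, due 83, tardiness 43
T6: 126→129, due 75, tardiness 54
T8: 129→131, due 53, tardiness 78
Late orders: 4.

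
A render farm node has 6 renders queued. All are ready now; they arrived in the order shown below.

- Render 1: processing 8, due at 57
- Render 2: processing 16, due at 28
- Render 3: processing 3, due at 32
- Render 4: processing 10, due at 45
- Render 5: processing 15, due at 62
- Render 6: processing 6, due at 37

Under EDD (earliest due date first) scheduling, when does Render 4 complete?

EDD (increasing due date): Render 2 Render 3 Render 6 Render 4 Render 1 Render 5.
Render 2: 0→16
Render 3: 16→19
Render 6: 19→25
Render 4: 25→35

35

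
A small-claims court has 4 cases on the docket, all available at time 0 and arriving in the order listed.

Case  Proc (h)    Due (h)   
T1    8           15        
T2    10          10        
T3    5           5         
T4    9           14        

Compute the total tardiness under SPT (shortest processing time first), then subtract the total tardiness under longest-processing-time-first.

-14

SPT (increasing processing time): T3 T1 T4 T2.
T3: 0→5, due 5, tardiness 0
T1: 5→13, due 15, tardiness 0
T4: 13→22, due 14, tardiness 8
T2: 22→32, due 10, tardiness 22
Sum = 0+0+8+22 = 30.
LPT (decreasing processing time): T2 T4 T1 T3.
T2: 0→10, due 10, tardiness 0
T4: 10→19, due 14, tardiness 5
T1: 19→27, due 15, tardiness 12
T3: 27→32, due 5, tardiness 27
Sum = 0+5+12+27 = 44.
Difference = 30 − 44 = -14.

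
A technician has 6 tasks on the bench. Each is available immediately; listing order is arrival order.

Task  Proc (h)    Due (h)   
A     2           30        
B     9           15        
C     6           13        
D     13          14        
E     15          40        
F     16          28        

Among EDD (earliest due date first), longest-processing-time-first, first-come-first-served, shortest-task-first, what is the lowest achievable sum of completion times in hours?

163

EDD (increasing due date): C D B F A E.
C: 0→6
D: 6→19
B: 19→28
F: 28→44
A: 44→46
E: 46→61
Sum = 6+19+28+44+46+61 = 204.
LPT (decreasing processing time): F E D B C A.
F: 0→16
E: 16→31
D: 31→44
B: 44→53
C: 53→59
A: 59→61
Sum = 16+31+44+53+59+61 = 264.
FIFO (arrival order): A B C D E F.
A: 0→2
B: 2→11
C: 11→17
D: 17→30
E: 30→45
F: 45→61
Sum = 2+11+17+30+45+61 = 166.
SPT (increasing processing time): A C B D E F.
A: 0→2
C: 2→8
B: 8→17
D: 17→30
E: 30→45
F: 45→61
Sum = 2+8+17+30+45+61 = 163.
EDD 204, LPT 264, FIFO 166, SPT 163 → minimum 163.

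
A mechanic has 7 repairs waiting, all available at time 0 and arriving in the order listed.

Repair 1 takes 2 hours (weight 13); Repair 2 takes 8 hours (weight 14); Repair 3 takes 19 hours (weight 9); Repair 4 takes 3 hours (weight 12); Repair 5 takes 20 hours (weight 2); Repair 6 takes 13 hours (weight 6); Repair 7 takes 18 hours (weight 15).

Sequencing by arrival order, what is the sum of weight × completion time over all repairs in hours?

FIFO (arrival order): Repair 1 Repair 2 Repair 3 Repair 4 Repair 5 Repair 6 Repair 7.
Repair 1: finishes 2, weight 13, w·C = 26
Repair 2: finishes 10, weight 14, w·C = 140
Repair 3: finishes 29, weight 9, w·C = 261
Repair 4: finishes 32, weight 12, w·C = 384
Repair 5: finishes 52, weight 2, w·C = 104
Repair 6: finishes 65, weight 6, w·C = 390
Repair 7: finishes 83, weight 15, w·C = 1245
Sum = 26+140+261+384+104+390+1245 = 2550.

2550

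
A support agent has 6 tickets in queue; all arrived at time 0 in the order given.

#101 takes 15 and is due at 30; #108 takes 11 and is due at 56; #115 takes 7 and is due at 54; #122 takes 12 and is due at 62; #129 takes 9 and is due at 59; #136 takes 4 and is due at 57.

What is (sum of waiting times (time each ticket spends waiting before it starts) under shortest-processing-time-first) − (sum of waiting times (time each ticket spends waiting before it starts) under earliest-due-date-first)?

-44

SPT (increasing processing time): #136 #115 #129 #108 #122 #101.
#136: waits 0, runs 0→4
#115: waits 4, runs 4→11
#129: waits 11, runs 11→20
#108: waits 20, runs 20→31
#122: waits 31, runs 31→43
#101: waits 43, runs 43→58
Sum = 0+4+11+20+31+43 = 109.
EDD (increasing due date): #101 #115 #108 #136 #129 #122.
#101: waits 0, runs 0→15
#115: waits 15, runs 15→22
#108: waits 22, runs 22→33
#136: waits 33, runs 33→37
#129: waits 37, runs 37→46
#122: waits 46, runs 46→58
Sum = 0+15+22+33+37+46 = 153.
Difference = 109 − 153 = -44.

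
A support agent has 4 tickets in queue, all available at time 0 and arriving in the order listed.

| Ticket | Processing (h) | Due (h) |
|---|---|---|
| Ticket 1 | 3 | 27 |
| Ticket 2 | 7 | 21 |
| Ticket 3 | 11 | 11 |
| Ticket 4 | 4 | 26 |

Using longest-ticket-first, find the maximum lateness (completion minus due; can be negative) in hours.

LPT (decreasing processing time): Ticket 3 Ticket 2 Ticket 4 Ticket 1.
Ticket 3: 0→11, due 11, lateness 0
Ticket 2: 11→18, due 21, lateness -3
Ticket 4: 18→22, due 26, lateness -4
Ticket 1: 22→25, due 27, lateness -2
Maximum = 0.

0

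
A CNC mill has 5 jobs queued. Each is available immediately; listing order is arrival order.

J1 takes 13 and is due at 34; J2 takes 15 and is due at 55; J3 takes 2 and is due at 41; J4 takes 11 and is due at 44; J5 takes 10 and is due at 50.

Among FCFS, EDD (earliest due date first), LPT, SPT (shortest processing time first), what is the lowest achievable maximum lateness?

FIFO (arrival order): J1 J2 J3 J4 J5.
J1: 0→13, due 34, lateness -21
J2: 13→28, due 55, lateness -27
J3: 28→30, due 41, lateness -11
J4: 30→41, due 44, lateness -3
J5: 41→51, due 50, lateness 1
Maximum = 1.
EDD (increasing due date): J1 J3 J4 J5 J2.
J1: 0→13, due 34, lateness -21
J3: 13→15, due 41, lateness -26
J4: 15→26, due 44, lateness -18
J5: 26→36, due 50, lateness -14
J2: 36→51, due 55, lateness -4
Maximum = -4.
LPT (decreasing processing time): J2 J1 J4 J5 J3.
J2: 0→15, due 55, lateness -40
J1: 15→28, due 34, lateness -6
J4: 28→39, due 44, lateness -5
J5: 39→49, due 50, lateness -1
J3: 49→51, due 41, lateness 10
Maximum = 10.
SPT (increasing processing time): J3 J5 J4 J1 J2.
J3: 0→2, due 41, lateness -39
J5: 2→12, due 50, lateness -38
J4: 12→23, due 44, lateness -21
J1: 23→36, due 34, lateness 2
J2: 36→51, due 55, lateness -4
Maximum = 2.
FIFO 1, EDD -4, LPT 10, SPT 2 → minimum -4.

-4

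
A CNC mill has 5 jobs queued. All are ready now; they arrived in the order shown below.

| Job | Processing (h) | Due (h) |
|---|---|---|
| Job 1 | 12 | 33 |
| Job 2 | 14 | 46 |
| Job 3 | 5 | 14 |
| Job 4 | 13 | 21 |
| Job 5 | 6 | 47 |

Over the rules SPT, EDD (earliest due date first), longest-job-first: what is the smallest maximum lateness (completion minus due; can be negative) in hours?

3

SPT (increasing processing time): Job 3 Job 5 Job 1 Job 4 Job 2.
Job 3: 0→5, due 14, lateness -9
Job 5: 5→11, due 47, lateness -36
Job 1: 11→23, due 33, lateness -10
Job 4: 23→36, due 21, lateness 15
Job 2: 36→50, due 46, lateness 4
Maximum = 15.
EDD (increasing due date): Job 3 Job 4 Job 1 Job 2 Job 5.
Job 3: 0→5, due 14, lateness -9
Job 4: 5→18, due 21, lateness -3
Job 1: 18→30, due 33, lateness -3
Job 2: 30→44, due 46, lateness -2
Job 5: 44→50, due 47, lateness 3
Maximum = 3.
LPT (decreasing processing time): Job 2 Job 4 Job 1 Job 5 Job 3.
Job 2: 0→14, due 46, lateness -32
Job 4: 14→27, due 21, lateness 6
Job 1: 27→39, due 33, lateness 6
Job 5: 39→45, due 47, lateness -2
Job 3: 45→50, due 14, lateness 36
Maximum = 36.
SPT 15, EDD 3, LPT 36 → minimum 3.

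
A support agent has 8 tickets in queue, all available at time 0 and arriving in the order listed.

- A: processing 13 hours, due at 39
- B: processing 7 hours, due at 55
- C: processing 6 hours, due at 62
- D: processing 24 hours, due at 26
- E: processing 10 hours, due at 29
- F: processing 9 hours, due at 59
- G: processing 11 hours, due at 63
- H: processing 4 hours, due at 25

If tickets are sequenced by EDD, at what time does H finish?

EDD (increasing due date): H D E A B F C G.
H: 0→4

4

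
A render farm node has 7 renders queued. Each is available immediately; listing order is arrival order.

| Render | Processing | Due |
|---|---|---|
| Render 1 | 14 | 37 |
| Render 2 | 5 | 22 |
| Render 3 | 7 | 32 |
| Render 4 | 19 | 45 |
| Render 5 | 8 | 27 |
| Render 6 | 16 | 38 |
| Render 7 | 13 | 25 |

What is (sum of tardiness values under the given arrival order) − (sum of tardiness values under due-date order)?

41

FIFO (arrival order): Render 1 Render 2 Render 3 Render 4 Render 5 Render 6 Render 7.
Render 1: 0→14, due 37, tardiness 0
Render 2: 14→19, due 22, tardiness 0
Render 3: 19→26, due 32, tardiness 0
Render 4: 26→45, due 45, tardiness 0
Render 5: 45→53, due 27, tardiness 26
Render 6: 53→69, due 38, tardiness 31
Render 7: 69→82, due 25, tardiness 57
Sum = 0+0+0+0+26+31+57 = 114.
EDD (increasing due date): Render 2 Render 7 Render 5 Render 3 Render 1 Render 6 Render 4.
Render 2: 0→5, due 22, tardiness 0
Render 7: 5→18, due 25, tardiness 0
Render 5: 18→26, due 27, tardiness 0
Render 3: 26→33, due 32, tardiness 1
Render 1: 33→47, due 37, tardiness 10
Render 6: 47→63, due 38, tardiness 25
Render 4: 63→82, due 45, tardiness 37
Sum = 0+0+0+1+10+25+37 = 73.
Difference = 114 − 73 = 41.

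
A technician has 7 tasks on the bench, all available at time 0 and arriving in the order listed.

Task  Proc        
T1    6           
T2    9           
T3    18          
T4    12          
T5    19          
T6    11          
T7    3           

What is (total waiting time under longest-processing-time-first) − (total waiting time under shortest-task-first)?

LPT (decreasing processing time): T5 T3 T4 T6 T2 T1 T7.
T5: waits 0, runs 0→19
T3: waits 19, runs 19→37
T4: waits 37, runs 37→49
T6: waits 49, runs 49→60
T2: waits 60, runs 60→69
T1: waits 69, runs 69→75
T7: waits 75, runs 75→78
Sum = 0+19+37+49+60+69+75 = 309.
SPT (increasing processing time): T7 T1 T2 T6 T4 T3 T5.
T7: waits 0, runs 0→3
T1: waits 3, runs 3→9
T2: waits 9, runs 9→18
T6: waits 18, runs 18→29
T4: waits 29, runs 29→41
T3: waits 41, runs 41→59
T5: waits 59, runs 59→78
Sum = 0+3+9+18+29+41+59 = 159.
Difference = 309 − 159 = 150.

150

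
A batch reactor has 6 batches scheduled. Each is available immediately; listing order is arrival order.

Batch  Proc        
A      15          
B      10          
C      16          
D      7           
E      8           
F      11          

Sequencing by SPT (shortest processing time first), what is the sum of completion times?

201

SPT (increasing processing time): D E B F A C.
D: 0→7
E: 7→15
B: 15→25
F: 25→36
A: 36→51
C: 51→67
Sum = 7+15+25+36+51+67 = 201.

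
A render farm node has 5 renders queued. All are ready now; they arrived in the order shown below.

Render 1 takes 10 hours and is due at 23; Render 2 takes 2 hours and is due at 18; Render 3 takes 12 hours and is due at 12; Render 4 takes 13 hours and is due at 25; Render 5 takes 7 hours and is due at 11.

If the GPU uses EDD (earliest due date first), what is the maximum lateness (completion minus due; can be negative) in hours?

EDD (increasing due date): Render 5 Render 3 Render 2 Render 1 Render 4.
Render 5: 0→7, due 11, lateness -4
Render 3: 7→19, due 12, lateness 7
Render 2: 19→21, due 18, lateness 3
Render 1: 21→31, due 23, lateness 8
Render 4: 31→44, due 25, lateness 19
Maximum = 19.

19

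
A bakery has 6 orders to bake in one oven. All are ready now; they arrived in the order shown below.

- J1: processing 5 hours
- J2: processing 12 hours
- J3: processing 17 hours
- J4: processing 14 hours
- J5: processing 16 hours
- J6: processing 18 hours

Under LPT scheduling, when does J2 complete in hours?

LPT (decreasing processing time): J6 J3 J5 J4 J2 J1.
J6: 0→18
J3: 18→35
J5: 35→51
J4: 51→65
J2: 65→77

77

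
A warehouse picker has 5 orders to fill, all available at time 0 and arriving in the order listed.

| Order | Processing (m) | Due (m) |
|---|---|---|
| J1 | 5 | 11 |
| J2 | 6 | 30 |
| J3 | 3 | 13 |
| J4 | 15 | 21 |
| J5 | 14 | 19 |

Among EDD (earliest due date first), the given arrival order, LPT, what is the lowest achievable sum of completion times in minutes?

102

EDD (increasing due date): J1 J3 J5 J4 J2.
J1: 0→5
J3: 5→8
J5: 8→22
J4: 22→37
J2: 37→43
Sum = 5+8+22+37+43 = 115.
FIFO (arrival order): J1 J2 J3 J4 J5.
J1: 0→5
J2: 5→11
J3: 11→14
J4: 14→29
J5: 29→43
Sum = 5+11+14+29+43 = 102.
LPT (decreasing processing time): J4 J5 J2 J1 J3.
J4: 0→15
J5: 15→29
J2: 29→35
J1: 35→40
J3: 40→43
Sum = 15+29+35+40+43 = 162.
EDD 115, FIFO 102, LPT 162 → minimum 102.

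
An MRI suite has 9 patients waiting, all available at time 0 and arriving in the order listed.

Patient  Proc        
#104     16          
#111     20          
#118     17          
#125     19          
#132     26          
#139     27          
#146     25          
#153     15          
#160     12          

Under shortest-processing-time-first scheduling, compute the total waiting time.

SPT (increasing processing time): #160 #153 #104 #118 #125 #111 #146 #132 #139.
#160: waits 0, runs 0→12
#153: waits 12, runs 12→27
#104: waits 27, runs 27→43
#118: waits 43, runs 43→60
#125: waits 60, runs 60→79
#111: waits 79, runs 79→99
#146: waits 99, runs 99→124
#132: waits 124, runs 124→150
#139: waits 150, runs 150→177
Sum = 0+12+27+43+60+79+99+124+150 = 594.

594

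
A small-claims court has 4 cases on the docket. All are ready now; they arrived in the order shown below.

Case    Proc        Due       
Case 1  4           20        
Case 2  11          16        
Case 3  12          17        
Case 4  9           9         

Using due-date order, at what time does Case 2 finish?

EDD (increasing due date): Case 4 Case 2 Case 3 Case 1.
Case 4: 0→9
Case 2: 9→20

20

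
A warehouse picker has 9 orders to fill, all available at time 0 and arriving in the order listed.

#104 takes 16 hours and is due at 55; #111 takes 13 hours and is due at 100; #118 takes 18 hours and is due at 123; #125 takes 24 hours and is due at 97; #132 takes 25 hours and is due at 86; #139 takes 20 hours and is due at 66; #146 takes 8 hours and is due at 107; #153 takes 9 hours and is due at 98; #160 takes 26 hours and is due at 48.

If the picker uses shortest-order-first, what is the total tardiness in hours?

SPT (increasing processing time): #146 #153 #111 #104 #118 #139 #125 #132 #160.
#146: 0→8, due 107, tardiness 0
#153: 8→17, due 98, tardiness 0
#111: 17→30, due 100, tardiness 0
#104: 30→46, due 55, tardiness 0
#118: 46→64, due 123, tardiness 0
#139: 64→84, due 66, tardiness 18
#125: 84→108, due 97, tardiness 11
#132: 108→133, due 86, tardiness 47
#160: 133→159, due 48, tardiness 111
Sum = 0+0+0+0+0+18+11+47+111 = 187.

187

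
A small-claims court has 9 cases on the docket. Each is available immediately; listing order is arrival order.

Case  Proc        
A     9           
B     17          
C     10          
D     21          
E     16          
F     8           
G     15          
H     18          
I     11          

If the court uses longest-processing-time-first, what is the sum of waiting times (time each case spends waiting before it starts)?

598

LPT (decreasing processing time): D H B E G I C A F.
D: waits 0, runs 0→21
H: waits 21, runs 21→39
B: waits 39, runs 39→56
E: waits 56, runs 56→72
G: waits 72, runs 72→87
I: waits 87, runs 87→98
C: waits 98, runs 98→108
A: waits 108, runs 108→117
F: waits 117, runs 117→125
Sum = 0+21+39+56+72+87+98+108+117 = 598.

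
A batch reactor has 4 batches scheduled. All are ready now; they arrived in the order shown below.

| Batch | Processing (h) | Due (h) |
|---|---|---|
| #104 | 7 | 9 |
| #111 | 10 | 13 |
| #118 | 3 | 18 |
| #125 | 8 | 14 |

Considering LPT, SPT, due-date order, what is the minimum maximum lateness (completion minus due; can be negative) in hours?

LPT (decreasing processing time): #111 #125 #104 #118.
#111: 0→10, due 13, lateness -3
#125: 10→18, due 14, lateness 4
#104: 18→25, due 9, lateness 16
#118: 25→28, due 18, lateness 10
Maximum = 16.
SPT (increasing processing time): #118 #104 #125 #111.
#118: 0→3, due 18, lateness -15
#104: 3→10, due 9, lateness 1
#125: 10→18, due 14, lateness 4
#111: 18→28, due 13, lateness 15
Maximum = 15.
EDD (increasing due date): #104 #111 #125 #118.
#104: 0→7, due 9, lateness -2
#111: 7→17, due 13, lateness 4
#125: 17→25, due 14, lateness 11
#118: 25→28, due 18, lateness 10
Maximum = 11.
LPT 16, SPT 15, EDD 11 → minimum 11.

11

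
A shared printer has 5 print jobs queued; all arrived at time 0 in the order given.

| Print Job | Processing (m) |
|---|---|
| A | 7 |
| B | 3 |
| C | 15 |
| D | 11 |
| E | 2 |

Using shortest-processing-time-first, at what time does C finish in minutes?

SPT (increasing processing time): E B A D C.
E: 0→2
B: 2→5
A: 5→12
D: 12→23
C: 23→38

38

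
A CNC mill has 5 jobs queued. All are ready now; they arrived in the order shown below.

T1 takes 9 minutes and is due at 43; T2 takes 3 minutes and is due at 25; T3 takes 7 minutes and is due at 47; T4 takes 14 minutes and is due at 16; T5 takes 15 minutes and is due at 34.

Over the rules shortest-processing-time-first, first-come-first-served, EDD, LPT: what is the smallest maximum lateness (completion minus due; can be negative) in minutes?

SPT (increasing processing time): T2 T3 T1 T4 T5.
T2: 0→3, due 25, lateness -22
T3: 3→10, due 47, lateness -37
T1: 10→19, due 43, lateness -24
T4: 19→33, due 16, lateness 17
T5: 33→48, due 34, lateness 14
Maximum = 17.
FIFO (arrival order): T1 T2 T3 T4 T5.
T1: 0→9, due 43, lateness -34
T2: 9→12, due 25, lateness -13
T3: 12→19, due 47, lateness -28
T4: 19→33, due 16, lateness 17
T5: 33→48, due 34, lateness 14
Maximum = 17.
EDD (increasing due date): T4 T2 T5 T1 T3.
T4: 0→14, due 16, lateness -2
T2: 14→17, due 25, lateness -8
T5: 17→32, due 34, lateness -2
T1: 32→41, due 43, lateness -2
T3: 41→48, due 47, lateness 1
Maximum = 1.
LPT (decreasing processing time): T5 T4 T1 T3 T2.
T5: 0→15, due 34, lateness -19
T4: 15→29, due 16, lateness 13
T1: 29→38, due 43, lateness -5
T3: 38→45, due 47, lateness -2
T2: 45→48, due 25, lateness 23
Maximum = 23.
SPT 17, FIFO 17, EDD 1, LPT 23 → minimum 1.

1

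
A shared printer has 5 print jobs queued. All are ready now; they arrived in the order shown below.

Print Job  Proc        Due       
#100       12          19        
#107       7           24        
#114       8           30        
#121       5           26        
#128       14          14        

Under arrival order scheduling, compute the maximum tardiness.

FIFO (arrival order): #100 #107 #114 #121 #128.
#100: 0→12, due 19, tardiness 0
#107: 12→19, due 24, tardiness 0
#114: 19→27, due 30, tardiness 0
#121: 27→32, due 26, tardiness 6
#128: 32→46, due 14, tardiness 32
Maximum = 32.

32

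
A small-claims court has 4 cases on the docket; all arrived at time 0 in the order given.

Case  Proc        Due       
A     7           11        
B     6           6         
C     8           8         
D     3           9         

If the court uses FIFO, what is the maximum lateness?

FIFO (arrival order): A B C D.
A: 0→7, due 11, lateness -4
B: 7→13, due 6, lateness 7
C: 13→21, due 8, lateness 13
D: 21→24, due 9, lateness 15
Maximum = 15.

15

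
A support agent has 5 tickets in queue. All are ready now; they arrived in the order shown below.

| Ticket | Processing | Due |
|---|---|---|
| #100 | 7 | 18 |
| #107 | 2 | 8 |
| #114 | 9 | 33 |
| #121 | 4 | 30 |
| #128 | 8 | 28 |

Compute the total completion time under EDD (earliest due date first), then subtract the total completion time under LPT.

-29

EDD (increasing due date): #107 #100 #128 #121 #114.
#107: 0→2
#100: 2→9
#128: 9→17
#121: 17→21
#114: 21→30
Sum = 2+9+17+21+30 = 79.
LPT (decreasing processing time): #114 #128 #100 #121 #107.
#114: 0→9
#128: 9→17
#100: 17→24
#121: 24→28
#107: 28→30
Sum = 9+17+24+28+30 = 108.
Difference = 79 − 108 = -29.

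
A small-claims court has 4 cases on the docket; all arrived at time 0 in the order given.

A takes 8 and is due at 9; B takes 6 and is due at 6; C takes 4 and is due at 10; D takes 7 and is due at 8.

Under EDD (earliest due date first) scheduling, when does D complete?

EDD (increasing due date): B D A C.
B: 0→6
D: 6→13

13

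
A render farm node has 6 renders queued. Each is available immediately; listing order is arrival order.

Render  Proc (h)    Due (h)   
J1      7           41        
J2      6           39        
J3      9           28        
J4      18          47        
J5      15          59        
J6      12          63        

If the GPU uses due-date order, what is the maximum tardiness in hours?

EDD (increasing due date): J3 J2 J1 J4 J5 J6.
J3: 0→9, due 28, tardiness 0
J2: 9→15, due 39, tardiness 0
J1: 15→22, due 41, tardiness 0
J4: 22→40, due 47, tardiness 0
J5: 40→55, due 59, tardiness 0
J6: 55→67, due 63, tardiness 4
Maximum = 4.

4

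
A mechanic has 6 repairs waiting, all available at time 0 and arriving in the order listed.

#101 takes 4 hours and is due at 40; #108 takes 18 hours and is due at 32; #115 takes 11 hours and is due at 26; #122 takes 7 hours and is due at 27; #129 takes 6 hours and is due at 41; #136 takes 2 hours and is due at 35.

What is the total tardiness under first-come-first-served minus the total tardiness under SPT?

FIFO (arrival order): #101 #108 #115 #122 #129 #136.
#101: 0→4, due 40, tardiness 0
#108: 4→22, due 32, tardiness 0
#115: 22→33, due 26, tardiness 7
#122: 33→40, due 27, tardiness 13
#129: 40→46, due 41, tardiness 5
#136: 46→48, due 35, tardiness 13
Sum = 0+0+7+13+5+13 = 38.
SPT (increasing processing time): #136 #101 #129 #122 #115 #108.
#136: 0→2, due 35, tardiness 0
#101: 2→6, due 40, tardiness 0
#129: 6→12, due 41, tardiness 0
#122: 12→19, due 27, tardiness 0
#115: 19→30, due 26, tardiness 4
#108: 30→48, due 32, tardiness 16
Sum = 0+0+0+0+4+16 = 20.
Difference = 38 − 20 = 18.

18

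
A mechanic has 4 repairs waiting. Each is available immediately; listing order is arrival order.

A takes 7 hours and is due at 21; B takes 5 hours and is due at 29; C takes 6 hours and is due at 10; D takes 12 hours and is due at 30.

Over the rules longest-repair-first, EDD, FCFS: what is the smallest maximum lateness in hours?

LPT (decreasing processing time): D A C B.
D: 0→12, due 30, lateness -18
A: 12→19, due 21, lateness -2
C: 19→25, due 10, lateness 15
B: 25→30, due 29, lateness 1
Maximum = 15.
EDD (increasing due date): C A B D.
C: 0→6, due 10, lateness -4
A: 6→13, due 21, lateness -8
B: 13→18, due 29, lateness -11
D: 18→30, due 30, lateness 0
Maximum = 0.
FIFO (arrival order): A B C D.
A: 0→7, due 21, lateness -14
B: 7→12, due 29, lateness -17
C: 12→18, due 10, lateness 8
D: 18→30, due 30, lateness 0
Maximum = 8.
LPT 15, EDD 0, FIFO 8 → minimum 0.

0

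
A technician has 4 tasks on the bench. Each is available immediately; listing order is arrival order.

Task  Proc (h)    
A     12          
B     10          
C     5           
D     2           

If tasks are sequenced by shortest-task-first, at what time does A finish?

SPT (increasing processing time): D C B A.
D: 0→2
C: 2→7
B: 7→17
A: 17→29

29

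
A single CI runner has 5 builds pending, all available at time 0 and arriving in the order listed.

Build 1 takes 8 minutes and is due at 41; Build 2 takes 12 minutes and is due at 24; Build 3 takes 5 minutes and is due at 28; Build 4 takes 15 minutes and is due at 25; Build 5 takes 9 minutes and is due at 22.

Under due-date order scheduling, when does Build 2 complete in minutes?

21

EDD (increasing due date): Build 5 Build 2 Build 4 Build 3 Build 1.
Build 5: 0→9
Build 2: 9→21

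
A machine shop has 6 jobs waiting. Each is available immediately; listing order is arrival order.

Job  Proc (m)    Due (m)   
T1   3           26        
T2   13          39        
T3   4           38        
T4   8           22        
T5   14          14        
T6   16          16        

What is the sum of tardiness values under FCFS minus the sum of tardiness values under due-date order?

FIFO (arrival order): T1 T2 T3 T4 T5 T6.
T1: 0→3, due 26, tardiness 0
T2: 3→16, due 39, tardiness 0
T3: 16→20, due 38, tardiness 0
T4: 20→28, due 22, tardiness 6
T5: 28→42, due 14, tardiness 28
T6: 42→58, due 16, tardiness 42
Sum = 0+0+0+6+28+42 = 76.
EDD (increasing due date): T5 T6 T4 T1 T3 T2.
T5: 0→14, due 14, tardiness 0
T6: 14→30, due 16, tardiness 14
T4: 30→38, due 22, tardiness 16
T1: 38→41, due 26, tardiness 15
T3: 41→45, due 38, tardiness 7
T2: 45→58, due 39, tardiness 19
Sum = 0+14+16+15+7+19 = 71.
Difference = 76 − 71 = 5.

5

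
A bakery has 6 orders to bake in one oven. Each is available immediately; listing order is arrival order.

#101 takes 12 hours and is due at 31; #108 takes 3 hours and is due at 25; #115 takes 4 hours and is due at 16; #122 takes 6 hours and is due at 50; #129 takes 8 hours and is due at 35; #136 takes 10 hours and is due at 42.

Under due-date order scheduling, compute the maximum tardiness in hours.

EDD (increasing due date): #115 #108 #101 #129 #136 #122.
#115: 0→4, due 16, tardiness 0
#108: 4→7, due 25, tardiness 0
#101: 7→19, due 31, tardiness 0
#129: 19→27, due 35, tardiness 0
#136: 27→37, due 42, tardiness 0
#122: 37→43, due 50, tardiness 0
Maximum = 0.

0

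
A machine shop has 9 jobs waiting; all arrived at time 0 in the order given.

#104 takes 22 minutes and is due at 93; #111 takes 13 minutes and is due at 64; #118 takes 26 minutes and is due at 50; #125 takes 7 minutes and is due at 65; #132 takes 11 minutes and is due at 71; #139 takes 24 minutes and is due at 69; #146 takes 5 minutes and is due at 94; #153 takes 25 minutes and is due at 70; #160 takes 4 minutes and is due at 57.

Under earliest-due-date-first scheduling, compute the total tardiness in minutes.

155

EDD (increasing due date): #118 #160 #111 #125 #139 #153 #132 #104 #146.
#118: 0→26, due 50, tardiness 0
#160: 26→30, due 57, tardiness 0
#111: 30→43, due 64, tardiness 0
#125: 43→50, due 65, tardiness 0
#139: 50→74, due 69, tardiness 5
#153: 74→99, due 70, tardiness 29
#132: 99→110, due 71, tardiness 39
#104: 110→132, due 93, tardiness 39
#146: 132→137, due 94, tardiness 43
Sum = 0+0+0+0+5+29+39+39+43 = 155.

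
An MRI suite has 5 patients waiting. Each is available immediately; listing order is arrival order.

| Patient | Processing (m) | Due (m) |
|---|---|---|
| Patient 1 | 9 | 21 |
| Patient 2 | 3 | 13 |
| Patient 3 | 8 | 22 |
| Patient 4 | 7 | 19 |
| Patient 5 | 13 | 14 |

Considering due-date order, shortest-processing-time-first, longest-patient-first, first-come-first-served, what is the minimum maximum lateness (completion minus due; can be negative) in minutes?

18

EDD (increasing due date): Patient 2 Patient 5 Patient 4 Patient 1 Patient 3.
Patient 2: 0→3, due 13, lateness -10
Patient 5: 3→16, due 14, lateness 2
Patient 4: 16→23, due 19, lateness 4
Patient 1: 23→32, due 21, lateness 11
Patient 3: 32→40, due 22, lateness 18
Maximum = 18.
SPT (increasing processing time): Patient 2 Patient 4 Patient 3 Patient 1 Patient 5.
Patient 2: 0→3, due 13, lateness -10
Patient 4: 3→10, due 19, lateness -9
Patient 3: 10→18, due 22, lateness -4
Patient 1: 18→27, due 21, lateness 6
Patient 5: 27→40, due 14, lateness 26
Maximum = 26.
LPT (decreasing processing time): Patient 5 Patient 1 Patient 3 Patient 4 Patient 2.
Patient 5: 0→13, due 14, lateness -1
Patient 1: 13→22, due 21, lateness 1
Patient 3: 22→30, due 22, lateness 8
Patient 4: 30→37, due 19, lateness 18
Patient 2: 37→40, due 13, lateness 27
Maximum = 27.
FIFO (arrival order): Patient 1 Patient 2 Patient 3 Patient 4 Patient 5.
Patient 1: 0→9, due 21, lateness -12
Patient 2: 9→12, due 13, lateness -1
Patient 3: 12→20, due 22, lateness -2
Patient 4: 20→27, due 19, lateness 8
Patient 5: 27→40, due 14, lateness 26
Maximum = 26.
EDD 18, SPT 26, LPT 27, FIFO 26 → minimum 18.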